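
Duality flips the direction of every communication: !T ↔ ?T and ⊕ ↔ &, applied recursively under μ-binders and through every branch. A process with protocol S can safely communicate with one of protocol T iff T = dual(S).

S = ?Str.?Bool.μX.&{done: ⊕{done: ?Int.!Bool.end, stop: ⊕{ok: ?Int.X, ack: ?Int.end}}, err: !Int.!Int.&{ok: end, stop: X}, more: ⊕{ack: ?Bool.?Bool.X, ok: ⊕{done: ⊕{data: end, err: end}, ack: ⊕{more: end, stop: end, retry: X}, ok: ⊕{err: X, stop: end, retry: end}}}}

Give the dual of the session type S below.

!Str.!Bool.μX.⊕{done: &{done: !Int.?Bool.end, stop: &{ok: !Int.X, ack: !Int.end}}, err: ?Int.?Int.⊕{ok: end, stop: X}, more: &{ack: !Bool.!Bool.X, ok: &{done: &{data: end, err: end}, ack: &{more: end, stop: end, retry: X}, ok: &{err: X, stop: end, retry: end}}}}

?Str → !Str
  ?Bool → !Bool
    μX → μX  (rec unchanged)
      &{done,err,more} → ⊕{done,err,more}  (external→internal)
        • done:
          ⊕{done,stop} → &{done,stop}  (internal→external)
            • done:
              ?Int → !Int
                !Bool → ?Bool
                  dual(end) = end
            • stop:
              ⊕{ok,ack} → &{ok,ack}  (internal→external)
                • ok:
                  ?Int → !Int
                    dual(X) = X
                • ack:
                  ?Int → !Int
                    dual(end) = end
        • err:
          !Int → ?Int
            !Int → ?Int
              &{ok,stop} → ⊕{ok,stop}  (external→internal)
                • ok:
                  dual(end) = end
                • stop:
                  dual(X) = X
        • more:
          ⊕{ack,ok} → &{ack,ok}  (internal→external)
            • ack:
              ?Bool → !Bool
                ?Bool → !Bool
                  dual(X) = X
            • ok:
              ⊕{done,ack,ok} → &{done,ack,ok}  (internal→external)
                • done:
                  ⊕{data,err} → &{data,err}  (internal→external)
                    • data:
                      dual(end) = end
                    • err:
                      dual(end) = end
                • ack:
                  ⊕{more,stop,retry} → &{more,stop,retry}  (internal→external)
                    • more:
                      dual(end) = end
                    • stop:
                      dual(end) = end
                    • retry:
                      dual(X) = X
                • ok:
                  ⊕{err,stop,retry} → &{err,stop,retry}  (internal→external)
                    • err:
                      dual(X) = X
                    • stop:
                      dual(end) = end
                    • retry:
                      dual(end) = end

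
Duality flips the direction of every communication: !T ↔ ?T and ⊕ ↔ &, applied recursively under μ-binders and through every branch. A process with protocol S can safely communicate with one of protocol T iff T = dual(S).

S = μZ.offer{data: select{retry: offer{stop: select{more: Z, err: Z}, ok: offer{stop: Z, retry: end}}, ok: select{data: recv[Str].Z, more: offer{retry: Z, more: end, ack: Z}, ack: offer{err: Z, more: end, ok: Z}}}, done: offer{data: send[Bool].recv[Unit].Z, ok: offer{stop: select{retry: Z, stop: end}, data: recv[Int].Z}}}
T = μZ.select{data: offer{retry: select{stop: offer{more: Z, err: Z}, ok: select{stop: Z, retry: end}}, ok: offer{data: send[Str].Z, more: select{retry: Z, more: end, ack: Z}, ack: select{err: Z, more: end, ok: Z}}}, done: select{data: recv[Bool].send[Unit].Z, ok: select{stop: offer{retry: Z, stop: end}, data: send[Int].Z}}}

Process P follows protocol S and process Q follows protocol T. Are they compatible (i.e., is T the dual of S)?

YES

μZ vs μZ  ✓ (rec unchanged)
  offer{data,done} vs select{data,done}  ✓ label sets agree
    [data]
      select{retry,ok} vs offer{retry,ok}  ✓ label sets agree
        [retry]
          offer{stop,ok} vs select{stop,ok}  ✓ label sets agree
            [stop]
              select{more,err} vs offer{more,err}  ✓ label sets agree
                [more]
                  Z vs Z  ✓
                [err]
                  Z vs Z  ✓
            [ok]
              offer{stop,retry} vs select{stop,retry}  ✓ label sets agree
                [stop]
                  Z vs Z  ✓
                [retry]
                  end vs end  ✓
        [ok]
          select{data,more,ack} vs offer{data,more,ack}  ✓ label sets agree
            [data]
              recv[Str] vs send[Str]  ✓
                Z vs Z  ✓
            [more]
              offer{retry,more,ack} vs select{retry,more,ack}  ✓ label sets agree
                [retry]
                  Z vs Z  ✓
                [more]
                  end vs end  ✓
                [ack]
                  Z vs Z  ✓
            [ack]
              offer{err,more,ok} vs select{err,more,ok}  ✓ label sets agree
                [err]
                  Z vs Z  ✓
                [more]
                  end vs end  ✓
                [ok]
                  Z vs Z  ✓
    [done]
      offer{data,ok} vs select{data,ok}  ✓ label sets agree
        [data]
          send[Bool] vs recv[Bool]  ✓
            recv[Unit] vs send[Unit]  ✓
              Z vs Z  ✓
        [ok]
          offer{stop,data} vs select{stop,data}  ✓ label sets agree
            [stop]
              select{retry,stop} vs offer{retry,stop}  ✓ label sets agree
                [retry]
                  Z vs Z  ✓
                [stop]
                  end vs end  ✓
            [data]
              recv[Int] vs send[Int]  ✓
                Z vs Z  ✓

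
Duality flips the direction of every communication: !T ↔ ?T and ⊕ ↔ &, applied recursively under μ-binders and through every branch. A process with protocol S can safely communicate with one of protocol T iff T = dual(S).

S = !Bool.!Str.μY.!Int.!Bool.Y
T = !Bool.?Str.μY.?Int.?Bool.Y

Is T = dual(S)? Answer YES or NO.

NO

!Bool | !Bool  ✗ same direction on both sides — not dual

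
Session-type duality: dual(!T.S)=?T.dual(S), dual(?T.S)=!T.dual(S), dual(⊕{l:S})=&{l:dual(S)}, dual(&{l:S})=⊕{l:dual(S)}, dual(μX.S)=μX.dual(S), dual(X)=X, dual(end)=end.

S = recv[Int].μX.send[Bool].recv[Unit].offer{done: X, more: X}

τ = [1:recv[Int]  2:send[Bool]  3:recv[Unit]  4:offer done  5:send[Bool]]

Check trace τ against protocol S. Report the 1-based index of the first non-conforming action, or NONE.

NONE

step 1: recv[Int]  match  now at μX.…
step 2: send[Bool]  match  now at recv[Unit].offer{done: μX.…, more: μX.…}
step 3: recv[Unit]  match  now at offer{done: μX.…, more: μX.…}
step 4: offer done  match  now at μX.…
step 5: send[Bool]  match  now at recv[Unit].offer{done: μX.…, more: μX.…}
τ conforms to S (length 5)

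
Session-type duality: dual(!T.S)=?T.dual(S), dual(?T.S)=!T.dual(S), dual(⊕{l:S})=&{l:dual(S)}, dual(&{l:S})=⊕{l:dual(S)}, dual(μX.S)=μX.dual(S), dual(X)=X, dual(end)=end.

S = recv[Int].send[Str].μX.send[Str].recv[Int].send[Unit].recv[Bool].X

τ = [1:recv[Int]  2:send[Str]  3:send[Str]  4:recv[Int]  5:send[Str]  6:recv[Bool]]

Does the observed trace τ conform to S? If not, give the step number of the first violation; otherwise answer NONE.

5

[1] recv[Int]  match  residual = send[Str].μX.…
[2] send[Str]  match  residual = μX.…
[3] send[Str]  match  residual = recv[Int].send[Unit].recv[Bool].μX.…
[4] recv[Int]  match  residual = send[Unit].recv[Bool].μX.…
[5] got send[Str], protocol expects send[Unit]  ✗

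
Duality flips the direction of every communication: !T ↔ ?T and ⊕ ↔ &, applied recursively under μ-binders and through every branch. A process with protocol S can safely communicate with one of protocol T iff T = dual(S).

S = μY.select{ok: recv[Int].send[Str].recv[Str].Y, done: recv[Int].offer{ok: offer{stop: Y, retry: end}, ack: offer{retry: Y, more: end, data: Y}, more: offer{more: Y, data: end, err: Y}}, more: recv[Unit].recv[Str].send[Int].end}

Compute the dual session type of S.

μY = μY  (rec unchanged)
  select{ok,done,more} = offer{ok,done,more}  (⊕→&)
    [ok]
      recv[Int] = send[Int]
        send[Str] = recv[Str]
          recv[Str] = send[Str]
            Y ↦ Y
    [done]
      recv[Int] = send[Int]
        offer{ok,ack,more} = select{ok,ack,more}  (external→internal)
          [ok]
            offer{stop,retry} = select{stop,retry}  (external→internal)
              [stop]
                Y ↦ Y
              [retry]
                end ↦ end
          [ack]
            offer{retry,more,data} = select{retry,more,data}  (external→internal)
              [retry]
                Y ↦ Y
              [more]
                end ↦ end
              [data]
                Y ↦ Y
          [more]
            offer{more,data,err} = select{more,data,err}  (external→internal)
              [more]
                Y ↦ Y
              [data]
                end ↦ end
              [err]
                Y ↦ Y
    [more]
      recv[Unit] = send[Unit]
        recv[Str] = send[Str]
          send[Int] = recv[Int]
            end ↦ end

μY.offer{ok: send[Int].recv[Str].send[Str].Y, done: send[Int].select{ok: select{stop: Y, retry: end}, ack: select{retry: Y, more: end, data: Y}, more: select{more: Y, data: end, err: Y}}, more: send[Unit].send[Str].recv[Int].end}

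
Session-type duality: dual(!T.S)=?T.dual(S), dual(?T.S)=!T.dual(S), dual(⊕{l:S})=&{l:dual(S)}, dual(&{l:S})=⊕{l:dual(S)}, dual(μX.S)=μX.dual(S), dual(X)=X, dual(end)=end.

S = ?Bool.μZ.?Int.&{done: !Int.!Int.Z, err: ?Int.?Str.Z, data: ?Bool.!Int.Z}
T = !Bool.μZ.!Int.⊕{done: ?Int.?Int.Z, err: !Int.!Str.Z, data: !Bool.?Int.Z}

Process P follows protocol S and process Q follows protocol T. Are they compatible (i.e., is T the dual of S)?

YES

?Bool vs !Bool  match
  μZ vs μZ  match (binder kept)
    ?Int vs !Int  match
      &{done,err,data} vs ⊕{done,err,data}  match same labels
        case done:
          !Int vs ?Int  match
            !Int vs ?Int  match
              Z vs Z  match
        case err:
          ?Int vs !Int  match
            ?Str vs !Str  match
              Z vs Z  match
        case data:
          ?Bool vs !Bool  match
            !Int vs ?Int  match
              Z vs Z  match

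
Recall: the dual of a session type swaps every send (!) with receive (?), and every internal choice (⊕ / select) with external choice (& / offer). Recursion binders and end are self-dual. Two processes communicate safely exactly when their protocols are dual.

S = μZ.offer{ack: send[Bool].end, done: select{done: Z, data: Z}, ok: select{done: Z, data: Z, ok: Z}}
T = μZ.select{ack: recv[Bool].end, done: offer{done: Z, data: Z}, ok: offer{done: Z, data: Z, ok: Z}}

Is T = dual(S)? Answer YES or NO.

YES

μZ ‖ μZ  ✓ (rec unchanged)
  offer{ack,done,ok} ‖ select{ack,done,ok}  ✓ labels match
    case ack:
      send[Bool] ‖ recv[Bool]  ✓
        end ‖ end  ✓
    case done:
      select{done,data} ‖ offer{done,data}  ✓ labels match
        case done:
          Z ‖ Z  ✓
        case data:
          Z ‖ Z  ✓
    case ok:
      select{done,data,ok} ‖ offer{done,data,ok}  ✓ labels match
        case done:
          Z ‖ Z  ✓
        case data:
          Z ‖ Z  ✓
        case ok:
          Z ‖ Z  ✓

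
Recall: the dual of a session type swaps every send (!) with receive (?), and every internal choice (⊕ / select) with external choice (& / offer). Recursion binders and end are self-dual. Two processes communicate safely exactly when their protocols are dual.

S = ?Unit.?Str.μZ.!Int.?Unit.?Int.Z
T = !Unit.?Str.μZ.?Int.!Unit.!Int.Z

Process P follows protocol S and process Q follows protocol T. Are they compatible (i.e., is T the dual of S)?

?Unit ‖ !Unit  ✓
  ?Str ‖ ?Str  ✗ same direction on both sides — not dual

NO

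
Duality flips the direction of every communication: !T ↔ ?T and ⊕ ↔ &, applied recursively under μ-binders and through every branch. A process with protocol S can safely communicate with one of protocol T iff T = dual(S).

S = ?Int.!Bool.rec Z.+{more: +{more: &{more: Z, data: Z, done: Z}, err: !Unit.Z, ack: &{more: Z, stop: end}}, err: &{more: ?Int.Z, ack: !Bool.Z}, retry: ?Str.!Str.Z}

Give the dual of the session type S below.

?Int ↦ !Int
  !Bool ↦ ?Bool
    rec Z ↦ rec Z  (binder kept)
      +{more,err,retry} ↦ &{more,err,retry}  (select→offer)
        [more]
          +{more,err,ack} ↦ &{more,err,ack}  (select→offer)
            [more]
              &{more,data,done} ↦ +{more,data,done}  (offer→select)
                [more]
                  Z ↦ Z
                [data]
                  Z ↦ Z
                [done]
                  Z ↦ Z
            [err]
              !Unit ↦ ?Unit
                Z ↦ Z
            [ack]
              &{more,stop} ↦ +{more,stop}  (offer→select)
                [more]
                  Z ↦ Z
                [stop]
                  end ↦ end
        [err]
          &{more,ack} ↦ +{more,ack}  (offer→select)
            [more]
              ?Int ↦ !Int
                Z ↦ Z
            [ack]
              !Bool ↦ ?Bool
                Z ↦ Z
        [retry]
          ?Str ↦ !Str
            !Str ↦ ?Str
              Z ↦ Z

!Int.?Bool.rec Z.&{more: &{more: +{more: Z, data: Z, done: Z}, err: ?Unit.Z, ack: +{more: Z, stop: end}}, err: +{more: !Int.Z, ack: ?Bool.Z}, retry: !Str.?Str.Z}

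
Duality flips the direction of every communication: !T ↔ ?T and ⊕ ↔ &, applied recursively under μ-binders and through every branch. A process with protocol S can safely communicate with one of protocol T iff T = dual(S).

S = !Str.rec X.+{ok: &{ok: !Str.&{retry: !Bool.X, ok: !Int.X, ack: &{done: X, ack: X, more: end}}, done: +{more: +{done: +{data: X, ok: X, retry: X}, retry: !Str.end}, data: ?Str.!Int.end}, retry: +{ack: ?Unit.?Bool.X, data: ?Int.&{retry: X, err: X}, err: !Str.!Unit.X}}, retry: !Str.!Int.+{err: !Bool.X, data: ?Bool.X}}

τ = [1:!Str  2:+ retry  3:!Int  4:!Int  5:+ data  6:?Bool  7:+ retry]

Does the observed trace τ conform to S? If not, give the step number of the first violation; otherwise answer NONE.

@1 !Str  ✓  now at rec X.…
@2 + retry  ✓  now at !Str.!Int.+{err: !Bool.rec X.…, data: ?Bool.rec X.…}
@3 got !Int, protocol expects !Str  ✗

3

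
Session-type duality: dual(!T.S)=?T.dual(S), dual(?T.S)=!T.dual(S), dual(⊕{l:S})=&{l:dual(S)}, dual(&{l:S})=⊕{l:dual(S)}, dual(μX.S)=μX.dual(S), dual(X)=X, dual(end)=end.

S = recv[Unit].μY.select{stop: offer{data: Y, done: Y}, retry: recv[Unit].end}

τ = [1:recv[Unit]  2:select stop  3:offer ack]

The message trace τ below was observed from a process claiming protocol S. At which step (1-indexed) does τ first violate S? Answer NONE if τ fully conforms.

3

[1] recv[Unit]  ✓  now at μY.…
[2] select stop  ✓  now at offer{data: μY.…, done: μY.…}
[3] got offer ack, protocol expects offer data or offer done  ✗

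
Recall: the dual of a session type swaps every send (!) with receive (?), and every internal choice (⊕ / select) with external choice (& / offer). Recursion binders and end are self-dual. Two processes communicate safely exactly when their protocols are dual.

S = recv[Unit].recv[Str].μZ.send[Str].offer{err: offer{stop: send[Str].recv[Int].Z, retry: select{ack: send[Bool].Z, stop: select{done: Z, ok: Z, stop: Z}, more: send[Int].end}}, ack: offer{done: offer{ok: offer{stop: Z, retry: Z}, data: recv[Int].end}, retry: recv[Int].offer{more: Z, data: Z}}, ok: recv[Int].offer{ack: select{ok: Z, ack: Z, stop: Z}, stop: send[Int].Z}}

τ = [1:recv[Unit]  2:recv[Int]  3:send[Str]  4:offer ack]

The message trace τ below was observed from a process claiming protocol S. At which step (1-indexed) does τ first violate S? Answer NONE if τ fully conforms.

2

@1 recv[Unit]  ✓  state: recv[Str].μZ.…
@2 got recv[Int], protocol expects recv[Str]  ✗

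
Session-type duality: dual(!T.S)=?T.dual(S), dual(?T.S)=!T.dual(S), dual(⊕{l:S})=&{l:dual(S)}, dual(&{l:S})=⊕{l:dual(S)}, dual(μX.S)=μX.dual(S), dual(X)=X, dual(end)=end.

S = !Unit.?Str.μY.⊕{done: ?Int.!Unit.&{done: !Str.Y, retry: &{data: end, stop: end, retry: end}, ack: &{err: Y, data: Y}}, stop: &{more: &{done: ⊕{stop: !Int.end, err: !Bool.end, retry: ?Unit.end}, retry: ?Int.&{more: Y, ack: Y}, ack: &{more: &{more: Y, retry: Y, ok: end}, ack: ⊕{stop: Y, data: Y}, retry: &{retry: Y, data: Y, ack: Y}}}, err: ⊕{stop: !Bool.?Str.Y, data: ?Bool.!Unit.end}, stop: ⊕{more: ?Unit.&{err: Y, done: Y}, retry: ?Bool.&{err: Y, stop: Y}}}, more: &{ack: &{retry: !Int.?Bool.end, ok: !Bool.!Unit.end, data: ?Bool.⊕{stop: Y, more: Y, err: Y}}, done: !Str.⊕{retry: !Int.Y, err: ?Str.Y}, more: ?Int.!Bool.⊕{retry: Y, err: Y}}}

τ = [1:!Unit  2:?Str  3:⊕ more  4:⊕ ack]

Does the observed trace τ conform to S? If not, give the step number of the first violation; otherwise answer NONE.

4

[1] !Unit  ✓  state: ?Str.μY.…
[2] ?Str  ✓  state: μY.…
[3] ⊕ more  ✓  state: &{ack: &{retry: !Int.?Bool.end, ok: !Bool.!Unit.end, data: ?Bool.⊕{stop: μY.…, more: μY.…, err: μY.…}}, done: !Str.⊕{retry: !Int.μY.…, err: ?Str.μY.…}, more: ?Int.!Bool.⊕{retry: μY.…, err: μY.…}}
[4] got ⊕ ack, protocol expects & ack or & done or & more  ✗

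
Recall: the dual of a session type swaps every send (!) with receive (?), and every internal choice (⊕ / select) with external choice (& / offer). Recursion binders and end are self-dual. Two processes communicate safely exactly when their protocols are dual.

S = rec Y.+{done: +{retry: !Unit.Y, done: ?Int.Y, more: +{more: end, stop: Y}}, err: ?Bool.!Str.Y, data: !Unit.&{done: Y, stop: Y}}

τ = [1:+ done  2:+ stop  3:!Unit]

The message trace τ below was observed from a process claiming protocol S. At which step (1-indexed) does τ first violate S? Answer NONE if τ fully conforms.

2

[1] + done  ✓  now at +{retry: !Unit.rec Y.…, done: ?Int.rec Y.…, more: +{more: end, stop: rec Y.…}}
[2] got + stop, protocol expects + retry or + done or + more  ✗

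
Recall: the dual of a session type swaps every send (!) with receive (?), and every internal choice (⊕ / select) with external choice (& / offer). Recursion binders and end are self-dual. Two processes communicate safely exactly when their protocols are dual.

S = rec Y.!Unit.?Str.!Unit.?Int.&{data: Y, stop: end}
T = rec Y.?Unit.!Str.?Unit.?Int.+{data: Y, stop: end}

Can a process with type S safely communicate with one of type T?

rec Y | rec Y  ✓ (rec unchanged)
  !Unit | ?Unit  ✓
    ?Str | !Str  ✓
      !Unit | ?Unit  ✓
        ?Int | ?Int  ✗ same direction on both sides — not dual

NO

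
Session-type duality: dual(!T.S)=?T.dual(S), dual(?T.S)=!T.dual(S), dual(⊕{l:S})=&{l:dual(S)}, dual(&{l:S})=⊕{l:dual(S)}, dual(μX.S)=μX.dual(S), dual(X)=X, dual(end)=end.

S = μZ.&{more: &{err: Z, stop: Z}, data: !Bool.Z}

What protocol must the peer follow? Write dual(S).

μZ.⊕{more: ⊕{err: Z, stop: Z}, data: ?Bool.Z}

μZ → μZ  (rec unchanged)
  &{more,data} → ⊕{more,data}  (offer→select)
    case more:
      &{err,stop} → ⊕{err,stop}  (offer→select)
        case err:
          Z ↦ Z
        case stop:
          Z ↦ Z
    case data:
      !Bool → ?Bool
        Z ↦ Z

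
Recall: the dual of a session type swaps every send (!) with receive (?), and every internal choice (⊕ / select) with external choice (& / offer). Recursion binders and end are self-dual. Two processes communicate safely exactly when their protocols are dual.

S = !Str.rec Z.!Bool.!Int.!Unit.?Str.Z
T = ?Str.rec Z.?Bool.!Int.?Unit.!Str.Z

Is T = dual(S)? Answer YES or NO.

NO

!Str ‖ ?Str  ok
  rec Z ‖ rec Z  ok (binder kept)
    !Bool ‖ ?Bool  ok
      !Int ‖ !Int  ✗ same direction on both sides — not dual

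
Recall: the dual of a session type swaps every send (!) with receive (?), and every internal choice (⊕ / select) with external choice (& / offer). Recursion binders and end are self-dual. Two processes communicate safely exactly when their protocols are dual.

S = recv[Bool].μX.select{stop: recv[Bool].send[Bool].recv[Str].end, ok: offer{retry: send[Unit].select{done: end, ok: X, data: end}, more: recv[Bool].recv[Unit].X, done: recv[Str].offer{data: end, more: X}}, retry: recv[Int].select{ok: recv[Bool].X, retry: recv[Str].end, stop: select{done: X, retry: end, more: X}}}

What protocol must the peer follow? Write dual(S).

recv[Bool] = send[Bool]
  μX = μX  (binder kept)
    select{stop,ok,retry} = offer{stop,ok,retry}  (internal→external)
      • stop:
        recv[Bool] = send[Bool]
          send[Bool] = recv[Bool]
            recv[Str] = send[Str]
              end ↦ end
      • ok:
        offer{retry,more,done} = select{retry,more,done}  (offer→select)
          • retry:
            send[Unit] = recv[Unit]
              select{done,ok,data} = offer{done,ok,data}  (internal→external)
                • done:
                  end ↦ end
                • ok:
                  X ↦ X
                • data:
                  end ↦ end
          • more:
            recv[Bool] = send[Bool]
              recv[Unit] = send[Unit]
                X ↦ X
          • done:
            recv[Str] = send[Str]
              offer{data,more} = select{data,more}  (offer→select)
                • data:
                  end ↦ end
                • more:
                  X ↦ X
      • retry:
        recv[Int] = send[Int]
          select{ok,retry,stop} = offer{ok,retry,stop}  (internal→external)
            • ok:
              recv[Bool] = send[Bool]
                X ↦ X
            • retry:
              recv[Str] = send[Str]
                end ↦ end
            • stop:
              select{done,retry,more} = offer{done,retry,more}  (internal→external)
                • done:
                  X ↦ X
                • retry:
                  end ↦ end
                • more:
                  X ↦ X

send[Bool].μX.offer{stop: send[Bool].recv[Bool].send[Str].end, ok: select{retry: recv[Unit].offer{done: end, ok: X, data: end}, more: send[Bool].send[Unit].X, done: send[Str].select{data: end, more: X}}, retry: send[Int].offer{ok: send[Bool].X, retry: send[Str].end, stop: offer{done: X, retry: end, more: X}}}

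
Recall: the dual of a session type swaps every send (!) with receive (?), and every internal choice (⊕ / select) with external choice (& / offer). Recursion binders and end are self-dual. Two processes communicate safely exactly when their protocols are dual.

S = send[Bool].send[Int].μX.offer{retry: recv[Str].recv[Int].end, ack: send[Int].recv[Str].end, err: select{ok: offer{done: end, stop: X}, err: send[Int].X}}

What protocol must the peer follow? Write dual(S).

recv[Bool].recv[Int].μX.select{retry: send[Str].send[Int].end, ack: recv[Int].send[Str].end, err: offer{ok: select{done: end, stop: X}, err: recv[Int].X}}

send[Bool] → recv[Bool]
  send[Int] → recv[Int]
    μX → μX  (rec unchanged)
      offer{retry,ack,err} → select{retry,ack,err}  (&→⊕)
        • retry:
          recv[Str] → send[Str]
            recv[Int] → send[Int]
              end ↦ end
        • ack:
          send[Int] → recv[Int]
            recv[Str] → send[Str]
              end ↦ end
        • err:
          select{ok,err} → offer{ok,err}  (select→offer)
            • ok:
              offer{done,stop} → select{done,stop}  (&→⊕)
                • done:
                  end ↦ end
                • stop:
                  X ↦ X
            • err:
              send[Int] → recv[Int]
                X ↦ X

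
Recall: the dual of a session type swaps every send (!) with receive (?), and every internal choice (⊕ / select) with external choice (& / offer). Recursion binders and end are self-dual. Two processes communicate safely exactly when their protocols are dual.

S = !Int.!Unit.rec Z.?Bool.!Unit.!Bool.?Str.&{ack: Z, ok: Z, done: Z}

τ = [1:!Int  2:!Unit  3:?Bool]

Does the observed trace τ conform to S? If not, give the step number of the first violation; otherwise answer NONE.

@1 !Int  match  state: !Unit.rec Z.…
@2 !Unit  match  state: rec Z.…
@3 ?Bool  match  state: !Unit.!Bool.?Str.&{ack: rec Z.…, ok: rec Z.…, done: rec Z.…}
trace exhausted — no violation

NONE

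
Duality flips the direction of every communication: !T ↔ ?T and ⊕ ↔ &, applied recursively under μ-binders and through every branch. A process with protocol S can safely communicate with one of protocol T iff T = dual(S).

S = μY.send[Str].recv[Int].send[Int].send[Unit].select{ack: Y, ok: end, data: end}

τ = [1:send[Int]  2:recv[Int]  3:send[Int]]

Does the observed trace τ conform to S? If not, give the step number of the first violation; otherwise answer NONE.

1

@1 got send[Int], protocol expects send[Str]  ✗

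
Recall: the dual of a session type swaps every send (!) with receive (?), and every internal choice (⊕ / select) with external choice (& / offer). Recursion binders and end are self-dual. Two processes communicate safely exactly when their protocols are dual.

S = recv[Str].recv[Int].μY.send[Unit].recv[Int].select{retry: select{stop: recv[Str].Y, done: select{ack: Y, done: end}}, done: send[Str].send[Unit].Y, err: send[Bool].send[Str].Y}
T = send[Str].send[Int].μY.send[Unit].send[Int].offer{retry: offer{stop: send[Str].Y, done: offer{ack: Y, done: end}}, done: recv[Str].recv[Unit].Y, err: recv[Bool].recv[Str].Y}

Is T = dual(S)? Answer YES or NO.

NO

recv[Str] | send[Str]  ok
  recv[Int] | send[Int]  ok
    μY | μY  ok (binder kept)
      send[Unit] | send[Unit]  ✗ same direction on both sides — not dual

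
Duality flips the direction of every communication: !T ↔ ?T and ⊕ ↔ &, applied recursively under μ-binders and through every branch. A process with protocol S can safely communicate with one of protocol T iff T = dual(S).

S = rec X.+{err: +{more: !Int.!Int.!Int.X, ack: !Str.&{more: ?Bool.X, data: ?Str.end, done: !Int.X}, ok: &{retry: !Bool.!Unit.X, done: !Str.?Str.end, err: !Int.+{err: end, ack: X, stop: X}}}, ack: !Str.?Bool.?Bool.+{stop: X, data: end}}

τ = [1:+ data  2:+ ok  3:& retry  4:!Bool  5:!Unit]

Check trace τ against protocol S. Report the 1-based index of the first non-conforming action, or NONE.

1

step 1: got + data, protocol expects + err or + ack  ✗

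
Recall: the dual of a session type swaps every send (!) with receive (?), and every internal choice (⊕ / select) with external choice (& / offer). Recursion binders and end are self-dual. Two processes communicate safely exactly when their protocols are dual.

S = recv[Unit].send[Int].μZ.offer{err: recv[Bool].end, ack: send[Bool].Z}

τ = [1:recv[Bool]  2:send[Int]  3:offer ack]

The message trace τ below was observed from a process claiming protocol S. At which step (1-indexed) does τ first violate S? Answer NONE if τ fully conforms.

1

[1] got recv[Bool], protocol expects recv[Unit]  ✗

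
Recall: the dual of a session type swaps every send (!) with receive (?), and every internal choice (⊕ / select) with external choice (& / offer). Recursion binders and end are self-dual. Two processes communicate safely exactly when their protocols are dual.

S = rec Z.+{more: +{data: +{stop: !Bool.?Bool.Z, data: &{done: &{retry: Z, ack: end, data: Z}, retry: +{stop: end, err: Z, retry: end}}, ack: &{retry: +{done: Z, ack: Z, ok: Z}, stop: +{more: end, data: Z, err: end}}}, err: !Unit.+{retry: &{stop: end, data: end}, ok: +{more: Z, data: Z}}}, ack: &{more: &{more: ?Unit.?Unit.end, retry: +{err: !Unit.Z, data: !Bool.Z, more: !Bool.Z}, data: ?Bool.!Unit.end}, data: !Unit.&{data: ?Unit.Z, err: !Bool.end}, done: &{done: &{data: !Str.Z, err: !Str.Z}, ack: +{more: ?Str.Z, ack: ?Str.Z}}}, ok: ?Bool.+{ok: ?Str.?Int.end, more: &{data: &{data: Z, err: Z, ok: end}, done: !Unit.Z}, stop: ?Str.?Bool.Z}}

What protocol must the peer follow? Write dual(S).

rec Z → rec Z  (μ self-dual)
  +{more,ack,ok} → &{more,ack,ok}  (select→offer)
    [more]
      +{data,err} → &{data,err}  (select→offer)
        [data]
          +{stop,data,ack} → &{stop,data,ack}  (select→offer)
            [stop]
              !Bool → ?Bool
                ?Bool → !Bool
                  dual(Z) = Z
            [data]
              &{done,retry} → +{done,retry}  (&→⊕)
                [done]
                  &{retry,ack,data} → +{retry,ack,data}  (&→⊕)
                    [retry]
                      dual(Z) = Z
                    [ack]
                      dual(end) = end
                    [data]
                      dual(Z) = Z
                [retry]
                  +{stop,err,retry} → &{stop,err,retry}  (select→offer)
                    [stop]
                      dual(end) = end
                    [err]
                      dual(Z) = Z
                    [retry]
                      dual(end) = end
            [ack]
              &{retry,stop} → +{retry,stop}  (&→⊕)
                [retry]
                  +{done,ack,ok} → &{done,ack,ok}  (select→offer)
                    [done]
                      dual(Z) = Z
                    [ack]
                      dual(Z) = Z
                    [ok]
                      dual(Z) = Z
                [stop]
                  +{more,data,err} → &{more,data,err}  (select→offer)
                    [more]
                      dual(end) = end
                    [data]
                      dual(Z) = Z
                    [err]
                      dual(end) = end
        [err]
          !Unit → ?Unit
            +{retry,ok} → &{retry,ok}  (select→offer)
              [retry]
                &{stop,data} → +{stop,data}  (&→⊕)
                  [stop]
                    dual(end) = end
                  [data]
                    dual(end) = end
              [ok]
                +{more,data} → &{more,data}  (select→offer)
                  [more]
                    dual(Z) = Z
                  [data]
                    dual(Z) = Z
    [ack]
      &{more,data,done} → +{more,data,done}  (&→⊕)
        [more]
          &{more,retry,data} → +{more,retry,data}  (&→⊕)
            [more]
              ?Unit → !Unit
                ?Unit → !Unit
                  dual(end) = end
            [retry]
              +{err,data,more} → &{err,data,more}  (select→offer)
                [err]
                  !Unit → ?Unit
                    dual(Z) = Z
                [data]
                  !Bool → ?Bool
                    dual(Z) = Z
                [more]
                  !Bool → ?Bool
                    dual(Z) = Z
            [data]
              ?Bool → !Bool
                !Unit → ?Unit
                  dual(end) = end
        [data]
          !Unit → ?Unit
            &{data,err} → +{data,err}  (&→⊕)
              [data]
                ?Unit → !Unit
                  dual(Z) = Z
              [err]
                !Bool → ?Bool
                  dual(end) = end
        [done]
          &{done,ack} → +{done,ack}  (&→⊕)
            [done]
              &{data,err} → +{data,err}  (&→⊕)
                [data]
                  !Str → ?Str
                    dual(Z) = Z
                [err]
                  !Str → ?Str
                    dual(Z) = Z
            [ack]
              +{more,ack} → &{more,ack}  (select→offer)
                [more]
                  ?Str → !Str
                    dual(Z) = Z
                [ack]
                  ?Str → !Str
                    dual(Z) = Z
    [ok]
      ?Bool → !Bool
        +{ok,more,stop} → &{ok,more,stop}  (select→offer)
          [ok]
            ?Str → !Str
              ?Int → !Int
                dual(end) = end
          [more]
            &{data,done} → +{data,done}  (&→⊕)
              [data]
                &{data,err,ok} → +{data,err,ok}  (&→⊕)
                  [data]
                    dual(Z) = Z
                  [err]
                    dual(Z) = Z
                  [ok]
                    dual(end) = end
              [done]
                !Unit → ?Unit
                  dual(Z) = Z
          [stop]
            ?Str → !Str
              ?Bool → !Bool
                dual(Z) = Z

rec Z.&{more: &{data: &{stop: ?Bool.!Bool.Z, data: +{done: +{retry: Z, ack: end, data: Z}, retry: &{stop: end, err: Z, retry: end}}, ack: +{retry: &{done: Z, ack: Z, ok: Z}, stop: &{more: end, data: Z, err: end}}}, err: ?Unit.&{retry: +{stop: end, data: end}, ok: &{more: Z, data: Z}}}, ack: +{more: +{more: !Unit.!Unit.end, retry: &{err: ?Unit.Z, data: ?Bool.Z, more: ?Bool.Z}, data: !Bool.?Unit.end}, data: ?Unit.+{data: !Unit.Z, err: ?Bool.end}, done: +{done: +{data: ?Str.Z, err: ?Str.Z}, ack: &{more: !Str.Z, ack: !Str.Z}}}, ok: !Bool.&{ok: !Str.!Int.end, more: +{data: +{data: Z, err: Z, ok: end}, done: ?Unit.Z}, stop: !Str.!Bool.Z}}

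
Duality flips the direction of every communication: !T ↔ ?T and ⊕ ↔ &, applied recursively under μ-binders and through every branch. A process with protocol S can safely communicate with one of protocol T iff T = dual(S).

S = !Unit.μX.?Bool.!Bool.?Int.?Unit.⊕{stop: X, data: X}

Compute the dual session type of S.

!Unit ↦ ?Unit
  μX ↦ μX  (binder kept)
    ?Bool ↦ !Bool
      !Bool ↦ ?Bool
        ?Int ↦ !Int
          ?Unit ↦ !Unit
            ⊕{stop,data} ↦ &{stop,data}  (⊕→&)
              [stop]
                dual(X) = X
              [data]
                dual(X) = X

?Unit.μX.!Bool.?Bool.!Int.!Unit.&{stop: X, data: X}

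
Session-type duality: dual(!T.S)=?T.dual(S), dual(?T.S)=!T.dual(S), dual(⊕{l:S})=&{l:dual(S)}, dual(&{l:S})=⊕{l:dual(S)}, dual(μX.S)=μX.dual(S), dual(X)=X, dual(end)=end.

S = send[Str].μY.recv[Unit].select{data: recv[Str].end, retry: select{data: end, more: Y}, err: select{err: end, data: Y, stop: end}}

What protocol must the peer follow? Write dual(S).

send[Str] → recv[Str]
  μY → μY  (μ self-dual)
    recv[Unit] → send[Unit]
      select{data,retry,err} → offer{data,retry,err}  (internal→external)
        [data]
          recv[Str] → send[Str]
            dual(end) = end
        [retry]
          select{data,more} → offer{data,more}  (internal→external)
            [data]
              dual(end) = end
            [more]
              dual(Y) = Y
        [err]
          select{err,data,stop} → offer{err,data,stop}  (internal→external)
            [err]
              dual(end) = end
            [data]
              dual(Y) = Y
            [stop]
              dual(end) = end

recv[Str].μY.send[Unit].offer{data: send[Str].end, retry: offer{data: end, more: Y}, err: offer{err: end, data: Y, stop: end}}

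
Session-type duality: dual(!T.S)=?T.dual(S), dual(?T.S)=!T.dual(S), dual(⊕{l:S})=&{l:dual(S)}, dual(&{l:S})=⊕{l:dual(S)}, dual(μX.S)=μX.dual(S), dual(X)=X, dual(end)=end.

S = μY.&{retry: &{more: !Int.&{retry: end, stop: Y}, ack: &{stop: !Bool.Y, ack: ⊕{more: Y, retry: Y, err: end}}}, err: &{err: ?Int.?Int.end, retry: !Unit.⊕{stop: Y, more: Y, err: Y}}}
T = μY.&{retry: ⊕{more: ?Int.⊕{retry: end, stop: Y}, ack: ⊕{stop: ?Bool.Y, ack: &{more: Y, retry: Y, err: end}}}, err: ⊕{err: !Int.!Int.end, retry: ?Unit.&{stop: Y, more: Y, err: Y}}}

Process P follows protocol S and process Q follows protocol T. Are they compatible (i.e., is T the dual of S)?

NO

μY ‖ μY  ✓ (rec unchanged)
  &{retry,err} ‖ &{retry,err}  ✗ choice polarity not flipped — not dual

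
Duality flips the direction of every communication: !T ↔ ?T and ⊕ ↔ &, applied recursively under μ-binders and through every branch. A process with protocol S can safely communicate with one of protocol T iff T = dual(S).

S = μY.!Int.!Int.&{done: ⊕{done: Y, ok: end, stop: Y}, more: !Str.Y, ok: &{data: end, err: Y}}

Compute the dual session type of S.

μY.?Int.?Int.⊕{done: &{done: Y, ok: end, stop: Y}, more: ?Str.Y, ok: ⊕{data: end, err: Y}}

μY = μY  (μ self-dual)
  !Int = ?Int
    !Int = ?Int
      &{done,more,ok} = ⊕{done,more,ok}  (external→internal)
        case done:
          ⊕{done,ok,stop} = &{done,ok,stop}  (select→offer)
            case done:
              dual(Y) = Y
            case ok:
              dual(end) = end
            case stop:
              dual(Y) = Y
        case more:
          !Str = ?Str
            dual(Y) = Y
        case ok:
          &{data,err} = ⊕{data,err}  (external→internal)
            case data:
              dual(end) = end
            case err:
              dual(Y) = Y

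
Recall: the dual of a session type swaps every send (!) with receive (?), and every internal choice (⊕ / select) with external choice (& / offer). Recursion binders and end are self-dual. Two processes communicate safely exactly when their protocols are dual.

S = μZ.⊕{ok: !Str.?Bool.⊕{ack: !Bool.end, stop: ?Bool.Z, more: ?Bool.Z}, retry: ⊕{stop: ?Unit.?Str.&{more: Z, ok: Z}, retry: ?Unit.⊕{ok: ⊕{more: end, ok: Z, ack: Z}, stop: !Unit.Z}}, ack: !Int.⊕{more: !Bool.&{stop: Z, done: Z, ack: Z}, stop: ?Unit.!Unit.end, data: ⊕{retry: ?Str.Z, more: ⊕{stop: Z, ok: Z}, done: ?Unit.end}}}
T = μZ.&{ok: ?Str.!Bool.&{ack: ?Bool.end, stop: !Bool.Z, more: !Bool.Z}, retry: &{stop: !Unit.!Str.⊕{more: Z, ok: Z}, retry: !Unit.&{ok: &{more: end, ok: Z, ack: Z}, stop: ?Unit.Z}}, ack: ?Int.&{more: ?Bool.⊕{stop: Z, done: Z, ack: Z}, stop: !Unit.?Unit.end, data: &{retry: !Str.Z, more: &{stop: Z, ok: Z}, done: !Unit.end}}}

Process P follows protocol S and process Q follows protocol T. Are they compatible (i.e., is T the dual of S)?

μZ ‖ μZ  ✓ (μ self-dual)
  ⊕{ok,retry,ack} ‖ &{ok,retry,ack}  ✓ same labels
    [ok]
      !Str ‖ ?Str  ✓
        ?Bool ‖ !Bool  ✓
          ⊕{ack,stop,more} ‖ &{ack,stop,more}  ✓ same labels
            [ack]
              !Bool ‖ ?Bool  ✓
                end ‖ end  ✓
            [stop]
              ?Bool ‖ !Bool  ✓
                Z ‖ Z  ✓
            [more]
              ?Bool ‖ !Bool  ✓
                Z ‖ Z  ✓
    [retry]
      ⊕{stop,retry} ‖ &{stop,retry}  ✓ same labels
        [stop]
          ?Unit ‖ !Unit  ✓
            ?Str ‖ !Str  ✓
              &{more,ok} ‖ ⊕{more,ok}  ✓ same labels
                [more]
                  Z ‖ Z  ✓
                [ok]
                  Z ‖ Z  ✓
        [retry]
          ?Unit ‖ !Unit  ✓
            ⊕{ok,stop} ‖ &{ok,stop}  ✓ same labels
              [ok]
                ⊕{more,ok,ack} ‖ &{more,ok,ack}  ✓ same labels
                  [more]
                    end ‖ end  ✓
                  [ok]
                    Z ‖ Z  ✓
                  [ack]
                    Z ‖ Z  ✓
              [stop]
                !Unit ‖ ?Unit  ✓
                  Z ‖ Z  ✓
    [ack]
      !Int ‖ ?Int  ✓
        ⊕{more,stop,data} ‖ &{more,stop,data}  ✓ same labels
          [more]
            !Bool ‖ ?Bool  ✓
              &{stop,done,ack} ‖ ⊕{stop,done,ack}  ✓ same labels
                [stop]
                  Z ‖ Z  ✓
                [done]
                  Z ‖ Z  ✓
                [ack]
                  Z ‖ Z  ✓
          [stop]
            ?Unit ‖ !Unit  ✓
              !Unit ‖ ?Unit  ✓
                end ‖ end  ✓
          [data]
            ⊕{retry,more,done} ‖ &{retry,more,done}  ✓ same labels
              [retry]
                ?Str ‖ !Str  ✓
                  Z ‖ Z  ✓
              [more]
                ⊕{stop,ok} ‖ &{stop,ok}  ✓ same labels
                  [stop]
                    Z ‖ Z  ✓
                  [ok]
                    Z ‖ Z  ✓
              [done]
                ?Unit ‖ !Unit  ✓
                  end ‖ end  ✓

YES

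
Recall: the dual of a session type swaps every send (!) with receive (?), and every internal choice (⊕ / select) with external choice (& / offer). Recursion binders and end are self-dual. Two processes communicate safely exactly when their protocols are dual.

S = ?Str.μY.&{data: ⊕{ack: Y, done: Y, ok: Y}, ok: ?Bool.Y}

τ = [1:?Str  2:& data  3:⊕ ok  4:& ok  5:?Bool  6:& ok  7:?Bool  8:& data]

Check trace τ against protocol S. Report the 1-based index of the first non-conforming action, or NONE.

NONE

@1 ?Str  match  now at μY.…
@2 & data  match  now at ⊕{ack: μY.…, done: μY.…, ok: μY.…}
@3 ⊕ ok  match  now at μY.…
@4 & ok  match  now at ?Bool.μY.…
@5 ?Bool  match  now at μY.…
@6 & ok  match  now at ?Bool.μY.…
@7 ?Bool  match  now at μY.…
@8 & data  match  now at ⊕{ack: μY.…, done: μY.…, ok: μY.…}
all 8 steps conform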